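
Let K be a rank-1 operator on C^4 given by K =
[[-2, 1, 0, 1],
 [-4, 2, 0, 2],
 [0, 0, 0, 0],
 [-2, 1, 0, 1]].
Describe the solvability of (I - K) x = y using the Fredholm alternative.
(I - K) is singular (det(I - K) = 0, i.e. 1 ∈ sigma(K)). (I - K) x = y is solvable iff y ⊥ ker((I - K)^*) = span{(-2, 1, 0, 1)}, i.e. iff -2y_1 + y_2 + y_4 = 0. When solvable, the solutions are x = y + c·(1, 2, 0, 1), c arbitrary (ker(I - K) = span{(1, 2, 0, 1)}, dimension 1).

K has rank 1, so it is an outer product K = u v^T: every row of K is a multiple of one row vector. Reading off the entries, u = (1, 2, 0, 1) and v = (-2, 1, 0, 1) (row i of K equals u_i·v^T). A rank-one matrix u v^T satisfies K u = u (v·u) and kills the (3)-dimensional subspace v^⊥, so its characteristic polynomial is lambda^3 (lambda - v·u) with v·u = tr K = 1. Hence the eigenvalues of I - K are 1 (multiplicity 3) and 1 - (1) = 0, so det(I - K) = 0. (Direct check: I - K =
[[3, -1, 0, -1],
 [4, -1, 0, -2],
 [0, 0, 1, 0],
 [2, -1, 0, 0]]
has determinant 0.) So 1 is an eigenvalue of K and (I - K) is not invertible. The finite-dimensional Fredholm alternative says: either (I - K) is invertible, or ker(I - K) ≠ {0} and then range(I - K) = ker((I - K)^*)^⊥, with dim ker(I - K) = dim ker((I - K)^*). We are in the second case, so we need both kernels. Kernel of I - K: (I - K) u = u - u (v·u) = u - u = 0, so ker(I - K) = span{u} = span{(1, 2, 0, 1)} (it is exactly 1-dimensional because rank(I - K) = 3). Kernel of the adjoint: K is real, so (I - K)^* = I - K^T = I - v u^T, and (I - v u^T) v = v - v (u·v) = 0; hence ker((I - K)^*) = span{v} = span{(-2, 1, 0, 1)}. Therefore (I - K) x = y is solvable iff <y, v> = 0, i.e. iff -2y_1 + y_2 + y_4 = 0. When this holds, K y = u (v·y) = 0, so (I - K) y = y and x = y is a particular solution; the full solution set is the line x = y + c·u = y + c·(1, 2, 0, 1), c ∈ C.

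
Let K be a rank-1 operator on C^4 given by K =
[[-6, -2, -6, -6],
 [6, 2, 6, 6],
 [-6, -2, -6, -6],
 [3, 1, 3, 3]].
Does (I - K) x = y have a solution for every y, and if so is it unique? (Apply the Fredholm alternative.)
(I - K) is invertible (det(I - K) = 8 ≠ 0), so for every y in C^4 the equation (I - K) x = y has a unique solution.

K has rank 1, so it is an outer product K = u v^T: every row of K is a multiple of one row vector. Reading off the entries, u = (-2, 2, -2, 1) and v = (3, 1, 3, 3) (row i of K equals u_i·v^T). A rank-one matrix u v^T satisfies K u = u (v·u) and kills the (3)-dimensional subspace v^⊥, so its characteristic polynomial is lambda^3 (lambda - v·u) with v·u = tr K = -7. Hence the eigenvalues of I - K are 1 (multiplicity 3) and 1 - (-7) = 8, so det(I - K) = 8. (Direct check: I - K =
[[7, 2, 6, 6],
 [-6, -1, -6, -6],
 [6, 2, 7, 6],
 [-3, -1, -3, -2]]
has determinant 8.) The finite-dimensional Fredholm alternative says: either (I - K) is invertible, or ker(I - K) ≠ {0} and then range(I - K) = ker((I - K)^*)^⊥, with dim ker(I - K) = dim ker((I - K)^*). Since det(I - K) ≠ 0, 1 is not an eigenvalue of K and ker(I - K) = {0}, so we are in the first case: for every y there is a unique x = (I - K)^(-1) y. Explicitly, by the Sherman–Morrison formula, (I - u v^T)^(-1) = I + u v^T/(1 - v·u), i.e. (I - K)^(-1) = I + K/(8).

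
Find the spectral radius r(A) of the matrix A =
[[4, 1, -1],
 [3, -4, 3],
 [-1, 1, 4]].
r(A) = 5

The eigenvalues of A are the roots of its characteristic polynomial. With M = A (coefficients from the trace, the sum of principal 2x2 minors, and det A):
  p(λ) = det(λ I - M) = λ^3 - 4λ^2 - 23λ + 90.
By the rational root theorem any rational root is an integer divisor of 90. Testing λ = 5: p(5) = 125 - 100 - 115 + 90 = 0, so λ = 5 is a root. Dividing out (λ - 5) leaves p(λ) = (λ - 5)(λ^2 + λ - 18). For λ^2 + λ - 18 the discriminant is 73. It is nonnegative but not a perfect square, so the roots are real and irrational: λ = (-1 ± sqrt(73))/2 ≈ 3.772, -4.772.
Thus the eigenvalues (to 4 decimals) are 3.772 (modulus 3.772); -4.772 (modulus 4.772); 5 (modulus 5). The spectral radius is the largest modulus: r(A) = 5. (Cross-check: r(A) ≤ ||A||_2 ≈ 6; equality holds whenever A is normal, though it can also hold for some non-normal A.)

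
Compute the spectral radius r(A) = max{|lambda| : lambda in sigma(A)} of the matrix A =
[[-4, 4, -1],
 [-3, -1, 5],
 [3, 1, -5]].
r(A) = sqrt(39) ≈ 6.245

The eigenvalues of A are the roots of its characteristic polynomial. With M = A (coefficients from the trace, the sum of principal 2x2 minors, and det A):
  p(λ) = det(λ I - M) = λ^3 + 10λ^2 + 39λ.
The constant term is 0, so λ = 0 is a root. Dividing out λ leaves p(λ) = λ(λ^2 + 10λ + 39). For λ^2 + 10λ + 39 the discriminant is -56. It is negative, so the roots are the complex-conjugate pair λ = -5 ± (sqrt(56)/2) i ≈ -5 ± 3.7417i. For a conjugate pair the product of the roots equals the constant term, so |λ|^2 = 39 and |λ| = sqrt(39) ≈ 6.245.
Thus the eigenvalues (to 4 decimals) are -5 ± 3.7417i (modulus 6.245); 0 (modulus 0). The spectral radius is the largest modulus: r(A) = sqrt(39) ≈ 6.245. (Cross-check: r(A) ≤ ||A||_2 ≈ 8.3953; equality holds whenever A is normal, though it can also hold for some non-normal A.)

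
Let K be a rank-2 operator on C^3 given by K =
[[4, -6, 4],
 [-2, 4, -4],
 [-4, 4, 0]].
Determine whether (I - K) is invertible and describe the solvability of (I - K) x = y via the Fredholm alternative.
(I - K) is invertible (det(I - K) = 29 ≠ 0), so for every y in C^3 the equation (I - K) x = y has a unique solution.

K has rank 2 and factors as K = U V^T = u1 v1^T + u2 v2^T with u1 = (0, -1, 2), v1 = (-2, 2, 0), u2 = (2, -2, 0), v2 = (2, -3, 2) (multiplying out reproduces the displayed K). The nonzero eigenvalues of U V^T coincide with those of the 2 x 2 matrix G = V^T U = [[v1·u1, v1·u2], [v2·u1, v2·u2]] = [[-2, -8], [7, 10]], and by the Sylvester determinant identity det(I_3 - U V^T) = det(I_2 - V^T U) = det([[3, 8], [-7, -9]]) = (3)(-9) - (8)(-7) = 29. (Direct check: I - K =
[[-3, 6, -4],
 [2, -3, 4],
 [4, -4, 1]]
has determinant 29.) The finite-dimensional Fredholm alternative says: either (I - K) is invertible, or ker(I - K) ≠ {0} and then range(I - K) = ker((I - K)^*)^⊥, with dim ker(I - K) = dim ker((I - K)^*). Since det(I - K) ≠ 0, 1 is not an eigenvalue of K and ker(I - K) = {0}, so we are in the first case: for every y there is a unique x = (I - K)^(-1) y. (Explicitly, by the Woodbury identity, (I - U V^T)^(-1) = I + U (I_2 - G)^(-1) V^T.)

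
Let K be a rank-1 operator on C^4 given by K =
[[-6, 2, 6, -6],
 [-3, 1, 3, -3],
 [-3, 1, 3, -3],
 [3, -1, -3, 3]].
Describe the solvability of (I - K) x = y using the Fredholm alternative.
(I - K) is singular (det(I - K) = 0, i.e. 1 ∈ sigma(K)). (I - K) x = y is solvable iff y ⊥ ker((I - K)^*) = span{(-3, 1, 3, -3)}, i.e. iff -3y_1 + y_2 + 3y_3 - 3y_4 = 0. When solvable, the solutions are x = y + c·(2, 1, 1, -1), c arbitrary (ker(I - K) = span{(2, 1, 1, -1)}, dimension 1).

K has rank 1, so it is an outer product K = u v^T: every row of K is a multiple of one row vector. Reading off the entries, u = (2, 1, 1, -1) and v = (-3, 1, 3, -3) (row i of K equals u_i·v^T). A rank-one matrix u v^T satisfies K u = u (v·u) and kills the (3)-dimensional subspace v^⊥, so its characteristic polynomial is lambda^3 (lambda - v·u) with v·u = tr K = 1. Hence the eigenvalues of I - K are 1 (multiplicity 3) and 1 - (1) = 0, so det(I - K) = 0. (Direct check: I - K =
[[7, -2, -6, 6],
 [3, 0, -3, 3],
 [3, -1, -2, 3],
 [-3, 1, 3, -2]]
has determinant 0.) So 1 is an eigenvalue of K and (I - K) is not invertible. The finite-dimensional Fredholm alternative says: either (I - K) is invertible, or ker(I - K) ≠ {0} and then range(I - K) = ker((I - K)^*)^⊥, with dim ker(I - K) = dim ker((I - K)^*). We are in the second case, so we need both kernels. Kernel of I - K: (I - K) u = u - u (v·u) = u - u = 0, so ker(I - K) = span{u} = span{(2, 1, 1, -1)} (it is exactly 1-dimensional because rank(I - K) = 3). Kernel of the adjoint: K is real, so (I - K)^* = I - K^T = I - v u^T, and (I - v u^T) v = v - v (u·v) = 0; hence ker((I - K)^*) = span{v} = span{(-3, 1, 3, -3)}. Therefore (I - K) x = y is solvable iff <y, v> = 0, i.e. iff -3y_1 + y_2 + 3y_3 - 3y_4 = 0. When this holds, K y = u (v·y) = 0, so (I - K) y = y and x = y is a particular solution; the full solution set is the line x = y + c·u = y + c·(2, 1, 1, -1), c ∈ C.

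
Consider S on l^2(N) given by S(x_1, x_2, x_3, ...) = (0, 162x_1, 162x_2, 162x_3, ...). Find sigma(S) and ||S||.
sigma(S) = closed disk {z in C : |z| ≤ 162}; ||S|| = 162

Note S = 162·U where U is the unit right shift (U x)_k = x_{k-1} (with x_0 := 0); so ||S|| = 162||U|| and sigma(S) = 162·sigma(U). ||S x||^2 = sum_{k≥1} |162x_k|^2 = 26244||x||^2, so ||S|| = 162 and sigma(S) ⊂ {|z| ≤ 162}. For any |lambda| < 162, the equation (S - lambda I) x = 0 forces x_1 = 0, then 162x_k = lambda x_{k+1} ⇒ x = 0, so S has no eigenvalues. But (S - lambda I) is not surjective for |lambda| < 162: solving (S - lambda I) x = e_1 would require x_n proportional to (lambda/162)^(-n), which is not in l^2. So every |lambda| < 162 lies in the residual spectrum. The boundary |lambda| = 162 is in the approximate point spectrum (the spectrum is closed). Hence sigma(S) is the closed disk of radius 162.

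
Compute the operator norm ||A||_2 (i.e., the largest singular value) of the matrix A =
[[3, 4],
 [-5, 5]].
||A||_2 = sqrt((75 + sqrt(725))/2) ≈ 7.1388 (= sqrt(largest eigenvalue of A^T A))

||A||_2 = sigma_max(A) = sqrt(lambda_max(A^T A)). Form the symmetric matrix M = A^T A =
[[34, -13],
 [-13, 41]].
Its characteristic polynomial (trace, determinant of M give the coefficients) is
  p(λ) = det(λ I - M) = λ^2 - 75λ + 1225.
For λ^2 - 75λ + 1225 the discriminant is 725. It is nonnegative but not a perfect square, so the roots are real and irrational: λ = (75 ± sqrt(725))/2 ≈ 50.9629, 24.0371.
So the eigenvalues of A^T A are ≈ 24.0371, 50.9629 (all ≥ 0, as they must be for A^T A). The largest is λ_max = (75 + sqrt(725))/2 ≈ 50.9629, hence ||A||_2 = sqrt(λ_max) = sqrt((75 + sqrt(725))/2) ≈ 7.1388.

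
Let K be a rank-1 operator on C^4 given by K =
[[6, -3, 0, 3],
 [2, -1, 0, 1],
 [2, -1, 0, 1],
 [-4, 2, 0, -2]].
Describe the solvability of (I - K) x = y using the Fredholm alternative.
(I - K) is invertible (det(I - K) = -2 ≠ 0), so for every y in C^4 the equation (I - K) x = y has a unique solution.

K has rank 1, so it is an outer product K = u v^T: every row of K is a multiple of one row vector. Reading off the entries, u = (-3, -1, -1, 2) and v = (-2, 1, 0, -1) (row i of K equals u_i·v^T). A rank-one matrix u v^T satisfies K u = u (v·u) and kills the (3)-dimensional subspace v^⊥, so its characteristic polynomial is lambda^3 (lambda - v·u) with v·u = tr K = 3. Hence the eigenvalues of I - K are 1 (multiplicity 3) and 1 - (3) = -2, so det(I - K) = -2. (Direct check: I - K =
[[-5, 3, 0, -3],
 [-2, 2, 0, -1],
 [-2, 1, 1, -1],
 [4, -2, 0, 3]]
has determinant -2.) The finite-dimensional Fredholm alternative says: either (I - K) is invertible, or ker(I - K) ≠ {0} and then range(I - K) = ker((I - K)^*)^⊥, with dim ker(I - K) = dim ker((I - K)^*). Since det(I - K) ≠ 0, 1 is not an eigenvalue of K and ker(I - K) = {0}, so we are in the first case: for every y there is a unique x = (I - K)^(-1) y. Explicitly, by the Sherman–Morrison formula, (I - u v^T)^(-1) = I + u v^T/(1 - v·u), i.e. (I - K)^(-1) = I + K/(-2).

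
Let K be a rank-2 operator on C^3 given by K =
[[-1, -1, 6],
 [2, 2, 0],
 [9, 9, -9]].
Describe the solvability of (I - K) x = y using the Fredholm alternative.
(I - K) is invertible (det(I - K) = -54 ≠ 0), so for every y in C^3 the equation (I - K) x = y has a unique solution.

K has rank 2 and factors as K = U V^T = u1 v1^T + u2 v2^T with u1 = (-3, -2, -3), v1 = (-1, -1, 0), u2 = (-2, 0, 3), v2 = (2, 2, -3) (multiplying out reproduces the displayed K). The nonzero eigenvalues of U V^T coincide with those of the 2 x 2 matrix G = V^T U = [[v1·u1, v1·u2], [v2·u1, v2·u2]] = [[5, 2], [-1, -13]], and by the Sylvester determinant identity det(I_3 - U V^T) = det(I_2 - V^T U) = det([[-4, -2], [1, 14]]) = (-4)(14) - (-2)(1) = -54. (Direct check: I - K =
[[2, 1, -6],
 [-2, -1, 0],
 [-9, -9, 10]]
has determinant -54.) The finite-dimensional Fredholm alternative says: either (I - K) is invertible, or ker(I - K) ≠ {0} and then range(I - K) = ker((I - K)^*)^⊥, with dim ker(I - K) = dim ker((I - K)^*). Since det(I - K) ≠ 0, 1 is not an eigenvalue of K and ker(I - K) = {0}, so we are in the first case: for every y there is a unique x = (I - K)^(-1) y. (Explicitly, by the Woodbury identity, (I - U V^T)^(-1) = I + U (I_2 - G)^(-1) V^T.)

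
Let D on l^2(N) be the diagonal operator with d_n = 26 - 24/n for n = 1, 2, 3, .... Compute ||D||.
||D|| = 26

For a diagonal operator on l^2 with entries d_n, ||D|| = sup_n |d_n|. Here d_1 = 2, d_2 = 14, ..., and d_n = 26 - 24/n increases monotonically toward 26. All terms lie in [2, 26), so |d_n| = d_n and the supremum is the limit 26, which is not attained by any individual d_n. Hence ||D|| = 26.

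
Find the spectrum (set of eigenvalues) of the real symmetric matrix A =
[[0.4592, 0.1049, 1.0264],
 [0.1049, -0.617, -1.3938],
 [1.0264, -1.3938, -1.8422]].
sigma(A) ≈ {-3, 0, 1}

A is real symmetric, so its spectrum consists of real eigenvalues. Expanding the characteristic polynomial of the displayed matrix gives
  det(λ I - A) = p(λ) = λ^3 + (2)λ^2 + (-3)λ + (0).
Solving p(λ) = 0 yields eigenvalues ≈ -3, 0, 1. (A is shown rounded to 4 decimals, so these recover the underlying integer eigenvalues to within that precision.)
Verification: the trace of A = -2 equals the sum of eigenvalues -2, and det(A) ≈ 0.0000 matches the eigenvalue product 0.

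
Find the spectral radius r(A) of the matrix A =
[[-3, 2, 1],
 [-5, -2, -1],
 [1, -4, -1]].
r(A) ≈ 4.5956

The eigenvalues of A are the roots of its characteristic polynomial. With M = A (coefficients from the trace, the sum of principal 2x2 minors, and det A):
  p(λ) = det(λ I - M) = λ^3 + 6λ^2 + 16λ - 16.
No integer candidate from the rational root theorem (±divisors of 16) is a root, so the roots are irrational. The cubic discriminant is Δ = -27904 < 0, so there is one real root and a complex-conjugate pair. p(0) = -16 and p(1) = 7 have opposite signs, so a root lies in (0, 1); Newton's method refines it to λ ≈ 0.7576. Dividing out (λ - (0.7576)) leaves approximately λ^2 + 6.7576λ + 21.1195. For λ^2 + 6.7576λ + 21.1195 the discriminant is -38.813. It is negative, so the remaining roots are the complex-conjugate pair λ ≈ -3.3788 ± 3.115i. Their product equals the constant term, so |λ|^2 ≈ 21.1195 and |λ| ≈ 4.5956.
Thus the eigenvalues (to 4 decimals) are 0.7576 (modulus 0.7576); -3.3788 ± 3.115i (modulus 4.5956). The spectral radius is the largest modulus: r(A) ≈ 4.5956. (Cross-check: r(A) ≤ ||A||_2 ≈ 5.9193; equality holds whenever A is normal, though it can also hold for some non-normal A.)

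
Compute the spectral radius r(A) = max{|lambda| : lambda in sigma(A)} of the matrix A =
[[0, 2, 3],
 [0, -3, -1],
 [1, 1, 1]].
r(A) ≈ 2.892

The eigenvalues of A are the roots of its characteristic polynomial. With M = A (coefficients from the trace, the sum of principal 2x2 minors, and det A):
  p(λ) = det(λ I - M) = λ^3 + 2λ^2 - 5λ - 7.
No integer candidate from the rational root theorem (±divisors of 7) is a root, so the roots are irrational. The cubic discriminant is Δ = 761 > 0, so there are three distinct real roots. p(-3) = -1 and p(-2) = 3 have opposite signs, so a root lies in (-3, -2); Newton's method refines it to λ ≈ -2.892. p(-2) = 3 and p(-1) = -1 have opposite signs, so a root lies in (-2, -1); Newton's method refines it to λ ≈ -1.1725. p(2) = -1 and p(3) = 23 have opposite signs, so a root lies in (2, 3); Newton's method refines it to λ ≈ 2.0644. Check (Vieta): the three roots sum to -2, matching tr M = -2.
Thus the eigenvalues (to 4 decimals) are -2.892 (modulus 2.892); -1.1725 (modulus 1.1725); 2.0644 (modulus 2.0644). The spectral radius is the largest modulus: r(A) ≈ 2.892. (Cross-check: r(A) ≤ ||A||_2 ≈ 4.7648; equality holds whenever A is normal, though it can also hold for some non-normal A.)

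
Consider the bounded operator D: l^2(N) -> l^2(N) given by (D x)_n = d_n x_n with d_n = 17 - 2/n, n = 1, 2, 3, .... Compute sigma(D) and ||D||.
sigma(D) = {17 - 2/n : n ≥ 1} ∪ {17}; ||D|| = 17

A bounded diagonal operator on l^2 with diagonal entries d_n has spectrum equal to the closure of {d_n : n ≥ 1}: every d_n is an eigenvalue (with eigenvector e_n), so {d_n} ⊂ sigma(D); the spectrum is closed, so its closure is too; and for lambda not in the closure, (D - lambda I) has bounded inverse (the diagonal entries 1/(d_n - lambda) are bounded). For our sequence d_n = 17 - 2/n, n = 1, 2, 3, ...:
  - {d_n} = {17 - 2/n : n ≥ 1}; the only limit point is 17
  - closure = {17 - 2/n : n ≥ 1} ∪ {17}
For the norm: a diagonal operator has ||D|| = sup_n |d_n|. Here d_n = 17 - 2/n increases monotonically from d_1 = 15 toward 17, with all terms in [15, 17); so sup_n |d_n| = 17 (the supremum is the limit, not attained). So ||D|| = 17.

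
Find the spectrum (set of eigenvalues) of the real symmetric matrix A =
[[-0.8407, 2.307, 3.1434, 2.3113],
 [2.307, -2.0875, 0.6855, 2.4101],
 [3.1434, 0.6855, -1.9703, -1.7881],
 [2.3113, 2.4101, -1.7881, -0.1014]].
sigma(A) ≈ {-6, -4, 1, 4}

A is real symmetric, so its spectrum consists of real eigenvalues. Expanding the characteristic polynomial of the displayed matrix gives
  det(λ I - A) = p(λ) = λ^4 + (5)λ^3 + (-22)λ^2 + (-79.9977)λ + (95.9974).
Solving p(λ) = 0 yields eigenvalues ≈ -6, -4, 1, 4. (A is shown rounded to 4 decimals, so these recover the underlying integer eigenvalues to within that precision.)
Verification: the trace of A = -5 equals the sum of eigenvalues -5, and det(A) ≈ 95.9974 matches the eigenvalue product 96.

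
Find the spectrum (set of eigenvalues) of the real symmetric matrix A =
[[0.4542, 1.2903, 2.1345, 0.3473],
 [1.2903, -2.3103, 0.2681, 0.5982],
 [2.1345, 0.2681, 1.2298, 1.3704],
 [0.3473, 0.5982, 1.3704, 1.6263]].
sigma(A) ≈ {-3, -1, 1, 4}

A is real symmetric, so its spectrum consists of real eigenvalues. Expanding the characteristic polynomial of the displayed matrix gives
  det(λ I - A) = p(λ) = λ^4 + (-1)λ^3 + (-13)λ^2 + (1)λ + (12).
Solving p(λ) = 0 yields eigenvalues ≈ -3, -1, 1, 4. (A is shown rounded to 4 decimals, so these recover the underlying integer eigenvalues to within that precision.)
Verification: the trace of A = 1 equals the sum of eigenvalues 1, and det(A) ≈ 11.9999 matches the eigenvalue product 12.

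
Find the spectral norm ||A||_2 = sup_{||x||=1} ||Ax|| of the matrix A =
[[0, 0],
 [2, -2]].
||A||_2 = sqrt(8) ≈ 2.8284 (= sqrt(largest eigenvalue of A^T A))

||A||_2 = sigma_max(A) = sqrt(lambda_max(A^T A)). Form the symmetric matrix M = A^T A =
[[4, -4],
 [-4, 4]].
Its characteristic polynomial (trace, determinant of M give the coefficients) is
  p(λ) = det(λ I - M) = λ^2 - 8λ.
For λ^2 - 8λ the discriminant is 64. It is a perfect square (8^2), so the roots are rational: λ = (8 ± 8)/2 = 8, 0.
So the eigenvalues of A^T A are ≈ 0, 8 (all ≥ 0, as they must be for A^T A). The largest is λ_max = 8, hence ||A||_2 = sqrt(λ_max) = sqrt(8) ≈ 2.8284.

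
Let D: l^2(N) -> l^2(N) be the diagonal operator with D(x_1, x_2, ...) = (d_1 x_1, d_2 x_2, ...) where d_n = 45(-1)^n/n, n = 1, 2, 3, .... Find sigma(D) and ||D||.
sigma(D) = {45(-1)^n/n : n ≥ 1} ∪ {0}; ||D|| = 45

A bounded diagonal operator on l^2 with diagonal entries d_n has spectrum equal to the closure of {d_n : n ≥ 1}: every d_n is an eigenvalue (with eigenvector e_n), so {d_n} ⊂ sigma(D); the spectrum is closed, so its closure is too; and for lambda not in the closure, (D - lambda I) has bounded inverse (the diagonal entries 1/(d_n - lambda) are bounded). For our sequence d_n = 45(-1)^n/n, n = 1, 2, 3, ...:
  - {d_n} = {45(-1)^n/n : n ≥ 1}; the only limit point is 0
  - closure = {45(-1)^n/n : n ≥ 1} ∪ {0}
For the norm: a diagonal operator has ||D|| = sup_n |d_n|. Here |d_n| = 45/n is decreasing, so sup_n |d_n| = |d_1| = 45. So ||D|| = 45.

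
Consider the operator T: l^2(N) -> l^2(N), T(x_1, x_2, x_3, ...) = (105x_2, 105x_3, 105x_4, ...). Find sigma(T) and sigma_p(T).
sigma(T) = closed disk {z in C : |z| ≤ 105}; sigma_p(T) = open disk {z in C : |z| < 105}

Note T = 105·V where V is the unit left shift (V x)_k = x_{k+1}; so sigma(T) = 105·sigma(V) and ||T|| = 105||V||. ||T x||^2 = 11025sum_{k≥2} |x_k|^2 ≤ 11025||x||^2, with equality on {x : x_1 = 0}, so ||T|| = 105. For any lambda with |lambda| < 105, set r = lambda/105 (|r| < 1); the vector x = (1, r, r^2, ...) is in l^2 and satisfies T x = 105(r, r^2, ...) = lambda x, so lambda is an eigenvalue. On the boundary |lambda| = 105 the geometric series diverges, so no l^2 eigenvector exists, but these lambda lie in the approximate point spectrum. Hence sigma(T) is the closed disk of radius 105 and sigma_p(T) is the open disk.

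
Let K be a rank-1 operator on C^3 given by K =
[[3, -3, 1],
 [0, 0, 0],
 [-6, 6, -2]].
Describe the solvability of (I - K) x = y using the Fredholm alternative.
(I - K) is singular (det(I - K) = 0, i.e. 1 ∈ sigma(K)). (I - K) x = y is solvable iff y ⊥ ker((I - K)^*) = span{(3, -3, 1)}, i.e. iff 3y_1 - 3y_2 + y_3 = 0. When solvable, the solutions are x = y + c·(1, 0, -2), c arbitrary (ker(I - K) = span{(1, 0, -2)}, dimension 1).

K has rank 1, so it is an outer product K = u v^T: every row of K is a multiple of one row vector. Reading off the entries, u = (1, 0, -2) and v = (3, -3, 1) (row i of K equals u_i·v^T). A rank-one matrix u v^T satisfies K u = u (v·u) and kills the (2)-dimensional subspace v^⊥, so its characteristic polynomial is lambda^2 (lambda - v·u) with v·u = tr K = 1. Hence the eigenvalues of I - K are 1 (multiplicity 2) and 1 - (1) = 0, so det(I - K) = 0. (Direct check: I - K =
[[-2, 3, -1],
 [0, 1, 0],
 [6, -6, 3]]
has determinant 0.) So 1 is an eigenvalue of K and (I - K) is not invertible. The finite-dimensional Fredholm alternative says: either (I - K) is invertible, or ker(I - K) ≠ {0} and then range(I - K) = ker((I - K)^*)^⊥, with dim ker(I - K) = dim ker((I - K)^*). We are in the second case, so we need both kernels. Kernel of I - K: (I - K) u = u - u (v·u) = u - u = 0, so ker(I - K) = span{u} = span{(1, 0, -2)} (it is exactly 1-dimensional because rank(I - K) = 2). Kernel of the adjoint: K is real, so (I - K)^* = I - K^T = I - v u^T, and (I - v u^T) v = v - v (u·v) = 0; hence ker((I - K)^*) = span{v} = span{(3, -3, 1)}. Therefore (I - K) x = y is solvable iff <y, v> = 0, i.e. iff 3y_1 - 3y_2 + y_3 = 0. When this holds, K y = u (v·y) = 0, so (I - K) y = y and x = y is a particular solution; the full solution set is the line x = y + c·u = y + c·(1, 0, -2), c ∈ C.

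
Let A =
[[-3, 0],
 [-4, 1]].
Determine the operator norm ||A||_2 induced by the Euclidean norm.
||A||_2 = sqrt((26 + sqrt(640))/2) ≈ 5.0645 (= sqrt(largest eigenvalue of A^T A))

||A||_2 = sigma_max(A) = sqrt(lambda_max(A^T A)). Form the symmetric matrix M = A^T A =
[[25, -4],
 [-4, 1]].
Its characteristic polynomial (trace, determinant of M give the coefficients) is
  p(λ) = det(λ I - M) = λ^2 - 26λ + 9.
For λ^2 - 26λ + 9 the discriminant is 640. It is nonnegative but not a perfect square, so the roots are real and irrational: λ = (26 ± sqrt(640))/2 ≈ 25.6491, 0.3509.
So the eigenvalues of A^T A are ≈ 0.3509, 25.6491 (all ≥ 0, as they must be for A^T A). The largest is λ_max = (26 + sqrt(640))/2 ≈ 25.6491, hence ||A||_2 = sqrt(λ_max) = sqrt((26 + sqrt(640))/2) ≈ 5.0645.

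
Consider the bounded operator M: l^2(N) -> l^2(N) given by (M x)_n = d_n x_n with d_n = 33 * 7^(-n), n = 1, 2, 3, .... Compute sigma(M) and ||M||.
sigma(M) = {33 * 7^(-n) : n ≥ 1} ∪ {0}; ||M|| = 33/7

A bounded diagonal operator on l^2 with diagonal entries d_n has spectrum equal to the closure of {d_n : n ≥ 1}: every d_n is an eigenvalue (with eigenvector e_n), so {d_n} ⊂ sigma(M); the spectrum is closed, so its closure is too; and for lambda not in the closure, (M - lambda I) has bounded inverse (the diagonal entries 1/(d_n - lambda) are bounded). For our sequence d_n = 33 * 7^(-n), n = 1, 2, 3, ...:
  - {d_n} = {33 * 7^(-n) : n ≥ 1}; the only limit point is 0
  - closure = {33 * 7^(-n) : n ≥ 1} ∪ {0}
For the norm: a diagonal operator has ||M|| = sup_n |d_n|. Here d_n = 33 * 7^(-n) is positive and decreasing, so sup_n |d_n| = d_1 = 33/7. So ||M|| = 33/7.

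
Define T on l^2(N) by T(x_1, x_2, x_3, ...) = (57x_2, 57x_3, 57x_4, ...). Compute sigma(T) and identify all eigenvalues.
sigma(T) = closed disk {z in C : |z| ≤ 57}; sigma_p(T) = open disk {z in C : |z| < 57}

Note T = 57·V where V is the unit left shift (V x)_k = x_{k+1}; so sigma(T) = 57·sigma(V) and ||T|| = 57||V||. ||T x||^2 = 3249sum_{k≥2} |x_k|^2 ≤ 3249||x||^2, with equality on {x : x_1 = 0}, so ||T|| = 57. For any lambda with |lambda| < 57, set r = lambda/57 (|r| < 1); the vector x = (1, r, r^2, ...) is in l^2 and satisfies T x = 57(r, r^2, ...) = lambda x, so lambda is an eigenvalue. On the boundary |lambda| = 57 the geometric series diverges, so no l^2 eigenvector exists, but these lambda lie in the approximate point spectrum. Hence sigma(T) is the closed disk of radius 57 and sigma_p(T) is the open disk.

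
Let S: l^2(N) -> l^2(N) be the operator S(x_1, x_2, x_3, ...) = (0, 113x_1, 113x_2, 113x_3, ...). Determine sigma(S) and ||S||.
sigma(S) = closed disk {z in C : |z| ≤ 113}; ||S|| = 113

Note S = 113·U where U is the unit right shift (U x)_k = x_{k-1} (with x_0 := 0); so ||S|| = 113||U|| and sigma(S) = 113·sigma(U). ||S x||^2 = sum_{k≥1} |113x_k|^2 = 12769||x||^2, so ||S|| = 113 and sigma(S) ⊂ {|z| ≤ 113}. For any |lambda| < 113, the equation (S - lambda I) x = 0 forces x_1 = 0, then 113x_k = lambda x_{k+1} ⇒ x = 0, so S has no eigenvalues. But (S - lambda I) is not surjective for |lambda| < 113: solving (S - lambda I) x = e_1 would require x_n proportional to (lambda/113)^(-n), which is not in l^2. So every |lambda| < 113 lies in the residual spectrum. The boundary |lambda| = 113 is in the approximate point spectrum (the spectrum is closed). Hence sigma(S) is the closed disk of radius 113.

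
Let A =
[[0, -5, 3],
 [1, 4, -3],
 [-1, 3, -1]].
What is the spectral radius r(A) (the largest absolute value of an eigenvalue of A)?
r(A) ≈ 3.5737

The eigenvalues of A are the roots of its characteristic polynomial. With M = A (coefficients from the trace, the sum of principal 2x2 minors, and det A):
  p(λ) = det(λ I - M) = λ^3 - 3λ^2 + 13λ - 1.
No integer candidate from the rational root theorem (±divisors of 1) is a root, so the roots are irrational. The cubic discriminant is Δ = -6700 < 0, so there is one real root and a complex-conjugate pair. p(0) = -1 and p(1) = 10 have opposite signs, so a root lies in (0, 1); Newton's method refines it to λ ≈ 0.0783. Dividing out (λ - (0.0783)) leaves approximately λ^2 - 2.9217λ + 12.7712. For λ^2 - 2.9217λ + 12.7712 the discriminant is -42.5486. It is negative, so the remaining roots are the complex-conjugate pair λ ≈ 1.4608 ± 3.2615i. Their product equals the constant term, so |λ|^2 ≈ 12.7712 and |λ| ≈ 3.5737.
Thus the eigenvalues (to 4 decimals) are 0.0783 (modulus 0.0783); 1.4608 ± 3.2615i (modulus 3.5737). The spectral radius is the largest modulus: r(A) ≈ 3.5737. (Cross-check: r(A) ≤ ||A||_2 ≈ 8.2657; equality holds whenever A is normal, though it can also hold for some non-normal A.)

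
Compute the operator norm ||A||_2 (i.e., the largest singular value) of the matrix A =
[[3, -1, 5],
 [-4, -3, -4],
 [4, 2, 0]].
||A||_2 ≈ 8.7551 (= sqrt(largest eigenvalue of A^T A))

||A||_2 = sigma_max(A) = sqrt(lambda_max(A^T A)). Form the symmetric matrix M = A^T A =
[[41, 17, 31],
 [17, 14, 7],
 [31, 7, 41]].
Its characteristic polynomial (trace, sum of principal 2x2 minors, determinant of M give the coefficients) is
  p(λ) = det(λ I - M) = λ^3 - 96λ^2 + 1530λ - 3600.
No integer candidate from the rational root theorem (±divisors of 3600) is a root, so the roots are irrational. The cubic discriminant is Δ = 3675132000 > 0, so there are three distinct real roots. p(2) = -916 and p(3) = 153 have opposite signs, so a root lies in (2, 3); Newton's method refines it to λ ≈ 2.8461. p(16) = 400 and p(17) = -421 have opposite signs, so a root lies in (16, 17); Newton's method refines it to λ ≈ 16.5014. p(76) = -2840 and p(77) = 1559 have opposite signs, so a root lies in (76, 77); Newton's method refines it to λ ≈ 76.6525. Check (Vieta): the three roots sum to 96, matching tr M = 96.
So the eigenvalues of A^T A are ≈ 2.8461, 16.5014, 76.6525 (all ≥ 0, as they must be for A^T A). The largest is λ_max ≈ 76.6525, hence ||A||_2 = sqrt(λ_max) ≈ 8.7551.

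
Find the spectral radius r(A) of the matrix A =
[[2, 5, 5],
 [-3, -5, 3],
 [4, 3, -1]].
r(A) ≈ 4.682

The eigenvalues of A are the roots of its characteristic polynomial. With M = A (coefficients from the trace, the sum of principal 2x2 minors, and det A):
  p(λ) = det(λ I - M) = λ^3 + 4λ^2 - 21λ - 92.
No integer candidate from the rational root theorem (±divisors of 92) is a root, so the roots are irrational. The cubic discriminant is Δ = -21772 < 0, so there is one real root and a complex-conjugate pair. p(4) = -48 and p(5) = 28 have opposite signs, so a root lies in (4, 5); Newton's method refines it to λ ≈ 4.682. Dividing out (λ - (4.682)) leaves approximately λ^2 + 8.682λ + 19.6496. For λ^2 + 8.682λ + 19.6496 the discriminant is -3.2206. It is negative, so the remaining roots are the complex-conjugate pair λ ≈ -4.341 ± 0.8973i. Their product equals the constant term, so |λ|^2 ≈ 19.6496 and |λ| ≈ 4.4328.
Thus the eigenvalues (to 4 decimals) are 4.682 (modulus 4.682); -4.341 ± 0.8973i (modulus 4.4328). The spectral radius is the largest modulus: r(A) ≈ 4.682. (Cross-check: r(A) ≤ ||A||_2 ≈ 9.1801; equality holds whenever A is normal, though it can also hold for some non-normal A.)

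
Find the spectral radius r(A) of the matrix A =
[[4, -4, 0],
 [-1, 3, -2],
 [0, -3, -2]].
r(A) ≈ 5.8841

The eigenvalues of A are the roots of its characteristic polynomial. With M = A (coefficients from the trace, the sum of principal 2x2 minors, and det A):
  p(λ) = det(λ I - M) = λ^3 - 5λ^2 - 12λ + 40.
No integer candidate from the rational root theorem (±divisors of 40) is a root, so the roots are irrational. The cubic discriminant is Δ = 30512 > 0, so there are three distinct real roots. p(-4) = -56 and p(-3) = 4 have opposite signs, so a root lies in (-4, -3); Newton's method refines it to λ ≈ -3.0865. p(2) = 4 and p(3) = -14 have opposite signs, so a root lies in (2, 3); Newton's method refines it to λ ≈ 2.2025. p(5) = -20 and p(6) = 4 have opposite signs, so a root lies in (5, 6); Newton's method refines it to λ ≈ 5.8841. Check (Vieta): the three roots sum to 5, matching tr M = 5.
Thus the eigenvalues (to 4 decimals) are -3.0865 (modulus 3.0865); 2.2025 (modulus 2.2025); 5.8841 (modulus 5.8841). The spectral radius is the largest modulus: r(A) ≈ 5.8841. (Cross-check: r(A) ≤ ||A||_2 ≈ 6.8078; equality holds whenever A is normal, though it can also hold for some non-normal A.)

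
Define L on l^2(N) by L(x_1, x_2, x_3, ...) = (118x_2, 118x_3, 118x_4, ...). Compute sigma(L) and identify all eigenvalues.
sigma(L) = closed disk {z in C : |z| ≤ 118}; sigma_p(L) = open disk {z in C : |z| < 118}

Note L = 118·V where V is the unit left shift (V x)_k = x_{k+1}; so sigma(L) = 118·sigma(V) and ||L|| = 118||V||. ||L x||^2 = 13924sum_{k≥2} |x_k|^2 ≤ 13924||x||^2, with equality on {x : x_1 = 0}, so ||L|| = 118. For any lambda with |lambda| < 118, set r = lambda/118 (|r| < 1); the vector x = (1, r, r^2, ...) is in l^2 and satisfies L x = 118(r, r^2, ...) = lambda x, so lambda is an eigenvalue. On the boundary |lambda| = 118 the geometric series diverges, so no l^2 eigenvector exists, but these lambda lie in the approximate point spectrum. Hence sigma(L) is the closed disk of radius 118 and sigma_p(L) is the open disk.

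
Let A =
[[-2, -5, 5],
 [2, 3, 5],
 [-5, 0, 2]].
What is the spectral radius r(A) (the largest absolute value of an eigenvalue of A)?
r(A) ≈ 6.4247

The eigenvalues of A are the roots of its characteristic polynomial. With M = A (coefficients from the trace, the sum of principal 2x2 minors, and det A):
  p(λ) = det(λ I - M) = λ^3 - 3λ^2 + 31λ - 208.
No integer candidate from the rational root theorem (±divisors of 208) is a root, so the roots are irrational. The cubic discriminant is Δ = -952915 < 0, so there is one real root and a complex-conjugate pair. p(5) = -3 and p(6) = 86 have opposite signs, so a root lies in (5, 6); Newton's method refines it to λ ≈ 5.0392. Dividing out (λ - (5.0392)) leaves approximately λ^2 + 2.0392λ + 41.2761. For λ^2 + 2.0392λ + 41.2761 the discriminant is -160.9461. It is negative, so the remaining roots are the complex-conjugate pair λ ≈ -1.0196 ± 6.3432i. Their product equals the constant term, so |λ|^2 ≈ 41.2761 and |λ| ≈ 6.4247.
Thus the eigenvalues (to 4 decimals) are 5.0392 (modulus 5.0392); -1.0196 ± 6.3432i (modulus 6.4247). The spectral radius is the largest modulus: r(A) ≈ 6.4247. (Cross-check: r(A) ≤ ||A||_2 ≈ 8.1285; equality holds whenever A is normal, though it can also hold for some non-normal A.)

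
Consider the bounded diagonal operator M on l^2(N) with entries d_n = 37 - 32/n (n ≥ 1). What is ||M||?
||M|| = 37

For a diagonal operator on l^2 with entries d_n, ||M|| = sup_n |d_n|. Here d_1 = 5, d_2 = 21, ..., and d_n = 37 - 32/n increases monotonically toward 37. All terms lie in [5, 37), so |d_n| = d_n and the supremum is the limit 37, which is not attained by any individual d_n. Hence ||M|| = 37.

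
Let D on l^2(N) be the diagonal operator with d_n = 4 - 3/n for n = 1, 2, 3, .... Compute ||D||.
||D|| = 4

For a diagonal operator on l^2 with entries d_n, ||D|| = sup_n |d_n|. Here d_1 = 1, d_2 = 5/2, ..., and d_n = 4 - 3/n increases monotonically toward 4. All terms lie in [1, 4), so |d_n| = d_n and the supremum is the limit 4, which is not attained by any individual d_n. Hence ||D|| = 4.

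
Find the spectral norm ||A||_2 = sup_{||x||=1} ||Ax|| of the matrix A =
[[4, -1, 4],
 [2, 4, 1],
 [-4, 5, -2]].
||A||_2 ≈ 8.2931 (= sqrt(largest eigenvalue of A^T A))

||A||_2 = sigma_max(A) = sqrt(lambda_max(A^T A)). Form the symmetric matrix M = A^T A =
[[36, -16, 26],
 [-16, 42, -10],
 [26, -10, 21]].
Its characteristic polynomial (trace, sum of principal 2x2 minors, determinant of M give the coefficients) is
  p(λ) = det(λ I - M) = λ^3 - 99λ^2 + 2118λ - 2704.
No integer candidate from the rational root theorem (±divisors of 2704) is a root, so the roots are irrational. The cubic discriminant is Δ = 5475267684 > 0, so there are three distinct real roots. p(1) = -684 and p(2) = 1144 have opposite signs, so a root lies in (1, 2); Newton's method refines it to λ ≈ 1.3622. p(28) = 936 and p(29) = -152 have opposite signs, so a root lies in (28, 29); Newton's method refines it to λ ≈ 28.8617. p(68) = -2024 and p(69) = 608 have opposite signs, so a root lies in (68, 69); Newton's method refines it to λ ≈ 68.776. Check (Vieta): the three roots sum to 99, matching tr M = 99.
So the eigenvalues of A^T A are ≈ 1.3622, 28.8617, 68.776 (all ≥ 0, as they must be for A^T A). The largest is λ_max ≈ 68.776, hence ||A||_2 = sqrt(λ_max) ≈ 8.2931.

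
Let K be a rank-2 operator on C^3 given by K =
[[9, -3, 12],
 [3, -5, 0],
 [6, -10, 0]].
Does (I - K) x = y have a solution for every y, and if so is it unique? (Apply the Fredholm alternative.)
(I - K) is invertible (det(I - K) = -111 ≠ 0), so for every y in C^3 the equation (I - K) x = y has a unique solution.

K has rank 2 and factors as K = U V^T = u1 v1^T + u2 v2^T with u1 = (-3, 1, 2), v1 = (0, -2, -2), u2 = (-3, -1, -2), v2 = (-3, 3, -2) (multiplying out reproduces the displayed K). The nonzero eigenvalues of U V^T coincide with those of the 2 x 2 matrix G = V^T U = [[v1·u1, v1·u2], [v2·u1, v2·u2]] = [[-6, 6], [8, 10]], and by the Sylvester determinant identity det(I_3 - U V^T) = det(I_2 - V^T U) = det([[7, -6], [-8, -9]]) = (7)(-9) - (-6)(-8) = -111. (Direct check: I - K =
[[-8, 3, -12],
 [-3, 6, 0],
 [-6, 10, 1]]
has determinant -111.) The finite-dimensional Fredholm alternative says: either (I - K) is invertible, or ker(I - K) ≠ {0} and then range(I - K) = ker((I - K)^*)^⊥, with dim ker(I - K) = dim ker((I - K)^*). Since det(I - K) ≠ 0, 1 is not an eigenvalue of K and ker(I - K) = {0}, so we are in the first case: for every y there is a unique x = (I - K)^(-1) y. (Explicitly, by the Woodbury identity, (I - U V^T)^(-1) = I + U (I_2 - G)^(-1) V^T.)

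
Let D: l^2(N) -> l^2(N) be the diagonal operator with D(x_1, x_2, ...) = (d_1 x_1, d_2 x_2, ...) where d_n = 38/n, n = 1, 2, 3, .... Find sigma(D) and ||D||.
sigma(D) = {38/n : n ≥ 1} ∪ {0}; ||D|| = 38

A bounded diagonal operator on l^2 with diagonal entries d_n has spectrum equal to the closure of {d_n : n ≥ 1}: every d_n is an eigenvalue (with eigenvector e_n), so {d_n} ⊂ sigma(D); the spectrum is closed, so its closure is too; and for lambda not in the closure, (D - lambda I) has bounded inverse (the diagonal entries 1/(d_n - lambda) are bounded). For our sequence d_n = 38/n, n = 1, 2, 3, ...:
  - {d_n} = {38/n : n ≥ 1}; the only limit point is 0
  - closure = {38/n : n ≥ 1} ∪ {0}
For the norm: a diagonal operator has ||D|| = sup_n |d_n|. Here d_n = 38/n is positive and decreasing, so sup_n |d_n| = d_1 = 38. So ||D|| = 38.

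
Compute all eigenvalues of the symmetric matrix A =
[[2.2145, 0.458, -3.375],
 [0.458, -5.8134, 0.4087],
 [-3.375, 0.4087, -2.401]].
sigma(A) ≈ {-6, -4, 4}

A is real symmetric, so its spectrum consists of real eigenvalues. Expanding the characteristic polynomial of the displayed matrix gives
  det(λ I - A) = p(λ) = λ^3 + (6)λ^2 + (-16)λ + (-95.9984).
Solving p(λ) = 0 yields eigenvalues ≈ -6, -4, 4. (A is shown rounded to 4 decimals, so these recover the underlying integer eigenvalues to within that precision.)
Verification: the trace of A = -6 equals the sum of eigenvalues -6, and det(A) ≈ 95.9984 matches the eigenvalue product 96.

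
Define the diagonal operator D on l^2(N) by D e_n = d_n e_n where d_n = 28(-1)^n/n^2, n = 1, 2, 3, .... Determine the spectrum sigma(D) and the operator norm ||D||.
sigma(D) = {28(-1)^n/n^2 : n ≥ 1} ∪ {0}; ||D|| = 28

A bounded diagonal operator on l^2 with diagonal entries d_n has spectrum equal to the closure of {d_n : n ≥ 1}: every d_n is an eigenvalue (with eigenvector e_n), so {d_n} ⊂ sigma(D); the spectrum is closed, so its closure is too; and for lambda not in the closure, (D - lambda I) has bounded inverse (the diagonal entries 1/(d_n - lambda) are bounded). For our sequence d_n = 28(-1)^n/n^2, n = 1, 2, 3, ...:
  - {d_n} = {28(-1)^n/n^2 : n ≥ 1}; the only limit point is 0
  - closure = {28(-1)^n/n^2 : n ≥ 1} ∪ {0}
For the norm: a diagonal operator has ||D|| = sup_n |d_n|. Here |d_n| = 28/n^2 is decreasing, so sup_n |d_n| = |d_1| = 28. So ||D|| = 28.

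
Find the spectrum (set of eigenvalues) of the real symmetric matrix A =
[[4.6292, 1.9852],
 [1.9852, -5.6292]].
sigma(A) ≈ {-6, 5}

A is real symmetric, so its spectrum consists of real eigenvalues. Expanding the characteristic polynomial of the displayed matrix gives
  det(λ I - A) = p(λ) = λ^2 + (1)λ + (-30).
Solving p(λ) = 0 yields eigenvalues ≈ -6, 5. (A is shown rounded to 4 decimals, so these recover the underlying integer eigenvalues to within that precision.)
Verification: the trace of A = -1 equals the sum of eigenvalues -1, and det(A) ≈ -29.9997 matches the eigenvalue product -30.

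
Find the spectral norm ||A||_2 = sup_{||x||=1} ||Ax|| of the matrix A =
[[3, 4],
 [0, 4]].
||A||_2 = sqrt((41 + sqrt(1105))/2) ≈ 6.0927 (= sqrt(largest eigenvalue of A^T A))

||A||_2 = sigma_max(A) = sqrt(lambda_max(A^T A)). Form the symmetric matrix M = A^T A =
[[9, 12],
 [12, 32]].
Its characteristic polynomial (trace, determinant of M give the coefficients) is
  p(λ) = det(λ I - M) = λ^2 - 41λ + 144.
For λ^2 - 41λ + 144 the discriminant is 1105. It is nonnegative but not a perfect square, so the roots are real and irrational: λ = (41 ± sqrt(1105))/2 ≈ 37.1208, 3.8792.
So the eigenvalues of A^T A are ≈ 3.8792, 37.1208 (all ≥ 0, as they must be for A^T A). The largest is λ_max = (41 + sqrt(1105))/2 ≈ 37.1208, hence ||A||_2 = sqrt(λ_max) = sqrt((41 + sqrt(1105))/2) ≈ 6.0927.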